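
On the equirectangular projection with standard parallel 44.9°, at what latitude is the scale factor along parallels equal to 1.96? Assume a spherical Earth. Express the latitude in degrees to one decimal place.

68.8°

With standard parallel φ₀ = 44.9°, the equirectangular projection gives x = Rλ cos φ₀, y = Rφ, so h = 1 and k = cos 44.9° / cos φ.
k = cos φ₀ / cos φ = 1.96  ⇒  cos φ = cos 44.9° / 1.96 = 0.3614.
φ = arccos(0.3614) ≈ 68.8°.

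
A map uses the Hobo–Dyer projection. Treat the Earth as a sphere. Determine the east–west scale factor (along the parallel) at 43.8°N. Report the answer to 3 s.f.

1.10

Hobo–Dyer is a cylindrical equal-area projection with standard parallels at ±37.5°. For cylindrical equal-area with standard parallel φ₀, h = cos φ / cos φ₀ and k = cos φ₀ / cos φ, so h·k = 1.
k = cos 37.5° / cos 43.8° = 0.7934/0.7218 = 1.099.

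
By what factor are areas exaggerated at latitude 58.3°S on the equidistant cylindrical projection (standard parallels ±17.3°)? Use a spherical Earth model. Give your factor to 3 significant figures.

1.82

With standard parallel φ₀ = 17.3°, the equirectangular projection gives x = Rλ cos φ₀, y = Rφ, so h = 1 and k = cos 17.3° / cos φ.
Areal scale = h·k = 1 × cos φ₀ / cos φ; at 58.3°, h = 1.000, k = 1.817, so h·k = 1.817.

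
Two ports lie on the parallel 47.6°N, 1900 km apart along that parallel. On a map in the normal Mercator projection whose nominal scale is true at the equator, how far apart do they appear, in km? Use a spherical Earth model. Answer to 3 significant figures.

Mercator is conformal, so the point scale is isotropic: h = k = sec φ = 1/cos φ.
Along the parallel, k = sec 47.6° = 1/0.6743 = 1.483.
Map distance = 1900 × 1.483 ≈ 2820 km.

2820 km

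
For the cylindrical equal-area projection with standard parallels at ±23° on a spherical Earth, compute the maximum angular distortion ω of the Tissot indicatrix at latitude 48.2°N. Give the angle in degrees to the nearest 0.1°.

36.4°

A cylindrical equal-area projection with standard parallel φ₀ has meridian scale h = cos φ / cos φ₀ and parallel scale k = cos φ₀ / cos φ (so areas are preserved, h·k = 1).
At 48.2°: h = 0.7241, k = 1.381; principal scales a = 1.381, b = 0.7241.
sin(ω/2) = (a − b)/(a + b) = 0.6569/2.105 = 0.3121, so ω = 2 arcsin(0.3121) ≈ 36.4°.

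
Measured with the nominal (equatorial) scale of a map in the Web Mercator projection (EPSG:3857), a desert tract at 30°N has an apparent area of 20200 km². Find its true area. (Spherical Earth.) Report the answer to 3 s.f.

15200 km²

For Mercator, h = k = sec φ (a conformal cylindrical projection has a single point scale, 1/cos φ).
Areal scale = k² = sec²φ = 1/cos²(30°) = 1/0.8660² = 1.333.
True area = apparent / (areal scale) = 20200 / 1.333 ≈ 15200 km².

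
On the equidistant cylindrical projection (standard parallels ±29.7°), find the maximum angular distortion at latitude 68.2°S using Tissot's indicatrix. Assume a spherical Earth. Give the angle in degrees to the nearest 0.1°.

The equidistant cylindrical projection with φ₀ = 29.7° has h = 1 (meridians true) and k = cos φ₀ / cos φ along parallels.
At 68.2°: h = 1.000, k = 2.339; principal scales a = 2.339, b = 1.000.
sin(ω/2) = (a − b)/(a + b) = 1.339/3.339 = 0.4010, so ω = 2 arcsin(0.4010) ≈ 47.3°.

47.3°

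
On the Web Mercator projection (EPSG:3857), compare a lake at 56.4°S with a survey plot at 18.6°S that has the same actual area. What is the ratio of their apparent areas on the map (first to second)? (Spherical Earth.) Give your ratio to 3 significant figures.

2.93

Mercator areal scale is sec²φ.
At 56.4°: sec²(56.4°) = 1/0.5534² = 3.265.
At 18.6°: sec²(18.6°) = 1/0.9478² = 1.113.
Ratio = 3.265/1.113 = cos²(18.6°)/cos²(56.4°) ≈ 2.93.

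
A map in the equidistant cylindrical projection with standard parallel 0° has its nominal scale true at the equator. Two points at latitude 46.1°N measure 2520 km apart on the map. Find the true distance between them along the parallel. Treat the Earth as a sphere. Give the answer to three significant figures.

For the equirectangular projection with φ₀ = 0 (plate carrée), h = 1 along meridians and k = sec φ along parallels.
Along the parallel at 46.1°, map distances are exaggerated by k = sec 46.1° = 1.442.
True distance = 2520 / 1.442 = 2520 × cos 46.1° ≈ 1750 km.

1750 km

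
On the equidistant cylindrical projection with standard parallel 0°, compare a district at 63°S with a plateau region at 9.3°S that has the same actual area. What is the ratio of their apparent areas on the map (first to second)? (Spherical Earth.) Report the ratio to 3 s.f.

2.17

Plate carrée maps x = Rλ, y = Rφ. The meridian scale is h = 1 and the parallel scale is k = 1/cos φ = sec φ.
Areal scale at 63°: h·k = 1.000 × 2.203 = 2.203.
Areal scale at 9.3°: h·k = 1.000 × 1.013 = 1.013.
Ratio = 2.203/1.013 ≈ 2.17.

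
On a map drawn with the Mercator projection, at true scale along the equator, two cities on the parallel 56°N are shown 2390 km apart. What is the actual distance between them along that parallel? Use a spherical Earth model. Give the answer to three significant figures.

1340 km

The Mercator projection is conformal; its linear scale factor is the same in every direction and equals sec φ = 1/cos φ.
Along the parallel at 56°, map distances are exaggerated by k = sec 56° = 1.788.
True distance = 2390 / 1.788 = 2390 × cos 56° ≈ 1340 km.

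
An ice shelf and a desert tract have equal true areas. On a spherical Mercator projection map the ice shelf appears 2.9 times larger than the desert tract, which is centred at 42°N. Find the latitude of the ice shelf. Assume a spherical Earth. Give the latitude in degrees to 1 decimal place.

On Mercator, (apparent₁)/(apparent₂) = sec²φ₁ / sec²φ₂ when true areas are equal.
cos²φ₂ / cos²φ₁ = 2.9  ⇒  cos φ₁ = cos 42° / √2.9 = 0.7431/1.703 = 0.4364.
φ₁ = arccos(0.4364) ≈ 64.1°.

64.1°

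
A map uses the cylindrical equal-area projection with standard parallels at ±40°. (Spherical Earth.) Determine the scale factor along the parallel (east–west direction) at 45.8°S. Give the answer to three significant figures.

For cylindrical equal-area with standard parallel φ₀, h = cos φ / cos φ₀ and k = cos φ₀ / cos φ, so h·k = 1.
k = cos 40° / cos 45.8° = 0.7660/0.6972 = 1.099.

1.10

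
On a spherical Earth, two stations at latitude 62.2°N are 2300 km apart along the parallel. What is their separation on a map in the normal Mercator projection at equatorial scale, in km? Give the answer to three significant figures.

4930 km

Mercator is conformal, so the point scale is isotropic: h = k = sec φ = 1/cos φ.
Along the parallel, k = sec 62.2° = 1/0.4664 = 2.144.
Map distance = 2300 × 2.144 ≈ 4930 km.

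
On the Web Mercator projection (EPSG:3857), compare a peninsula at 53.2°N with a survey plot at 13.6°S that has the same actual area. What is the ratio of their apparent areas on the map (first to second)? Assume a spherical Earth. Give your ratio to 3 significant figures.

Mercator is conformal with k = sec φ, so areal scale = k² = sec²φ.
At 53.2°: sec²(53.2°) = 1/0.5990² = 2.787.
At 13.6°: sec²(13.6°) = 1/0.9720² = 1.059.
Ratio = 2.787/1.059 = cos²(13.6°)/cos²(53.2°) ≈ 2.63.

2.63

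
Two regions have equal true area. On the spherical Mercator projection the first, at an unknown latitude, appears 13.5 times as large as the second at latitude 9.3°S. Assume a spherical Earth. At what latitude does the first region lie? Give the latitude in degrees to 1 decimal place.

74.4°

Mercator areal scale is sec²φ, so apparent-area ratio = sec²φ₁ / sec²φ₂ = cos²φ₂ / cos²φ₁.
cos²φ₂ / cos²φ₁ = 13.5  ⇒  cos φ₁ = cos 9.3° / √13.5 = 0.9869/3.674 = 0.2686.
φ₁ = arccos(0.2686) ≈ 74.4°.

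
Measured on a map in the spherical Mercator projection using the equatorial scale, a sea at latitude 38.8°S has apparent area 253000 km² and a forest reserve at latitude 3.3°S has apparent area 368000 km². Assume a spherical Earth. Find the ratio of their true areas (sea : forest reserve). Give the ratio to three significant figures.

0.419

On Mercator the areal scale is sec²φ, so true area = apparent × cos²φ.
True area of sea: 253000 × cos²(38.8°) = 253000 × 0.6074 = 153700 km².
True area of forest reserve: 368000 × cos²(3.3°) = 368000 × 0.9967 = 366800 km².
Ratio = 153700 / 366800 ≈ 0.419.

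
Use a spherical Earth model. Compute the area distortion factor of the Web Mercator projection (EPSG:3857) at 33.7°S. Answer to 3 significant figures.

1.44

Mercator is conformal, so the point scale is isotropic: h = k = sec φ = 1/cos φ.
Areal scale = k² = sec²φ = 1/cos²(33.7°) = 1/0.8320² = 1.445.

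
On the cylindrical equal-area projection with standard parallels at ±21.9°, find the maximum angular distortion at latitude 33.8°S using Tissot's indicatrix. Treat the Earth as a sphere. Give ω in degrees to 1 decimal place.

Cylindrical equal-area (φ₀ = 21.9°): h = cos φ / cos 21.9° along meridians, k = cos 21.9° / cos φ along parallels; h·k = 1.
At 33.8°: h = 0.8956, k = 1.117; principal scales a = 1.117, b = 0.8956.
sin(ω/2) = (a − b)/(a + b) = 0.2209/2.012 = 0.1098, so ω = 2 arcsin(0.1098) ≈ 12.6°.

12.6°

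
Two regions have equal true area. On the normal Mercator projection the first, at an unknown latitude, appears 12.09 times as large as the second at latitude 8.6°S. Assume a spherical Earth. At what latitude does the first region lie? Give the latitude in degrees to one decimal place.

73.5°

For equal true areas on Mercator, apparent areas scale as sec²φ, so the ratio is cos²φ₂ / cos²φ₁.
cos²φ₂ / cos²φ₁ = 12.09  ⇒  cos φ₁ = cos 8.6° / √12.09 = 0.9888/3.477 = 0.2844.
φ₁ = arccos(0.2844) ≈ 73.5°.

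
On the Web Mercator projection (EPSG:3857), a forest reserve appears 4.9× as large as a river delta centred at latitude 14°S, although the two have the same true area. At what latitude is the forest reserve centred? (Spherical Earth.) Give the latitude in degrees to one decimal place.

64.0°

On Mercator, (apparent₁)/(apparent₂) = sec²φ₁ / sec²φ₂ when true areas are equal.
cos²φ₂ / cos²φ₁ = 4.9  ⇒  cos φ₁ = cos 14° / √4.9 = 0.9703/2.214 = 0.4383.
φ₁ = arccos(0.4383) ≈ 64.0°.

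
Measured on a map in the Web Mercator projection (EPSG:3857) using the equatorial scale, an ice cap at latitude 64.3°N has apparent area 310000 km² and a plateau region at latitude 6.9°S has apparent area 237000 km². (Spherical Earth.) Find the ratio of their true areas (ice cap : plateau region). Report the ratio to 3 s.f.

0.250

Mercator's areal exaggeration is sec²φ; hence true area = (apparent area) · cos²φ.
True area of ice cap: 310000 × cos²(64.3°) = 310000 × 0.1881 = 58300 km².
True area of plateau region: 237000 × cos²(6.9°) = 237000 × 0.9856 = 233600 km².
Ratio = 58300 / 233600 ≈ 0.250.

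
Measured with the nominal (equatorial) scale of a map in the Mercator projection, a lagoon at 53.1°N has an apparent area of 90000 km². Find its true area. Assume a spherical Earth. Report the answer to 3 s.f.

The Mercator projection is conformal; its linear scale factor is the same in every direction and equals sec φ = 1/cos φ.
Areal scale = k² = sec²φ = 1/cos²(53.1°) = 1/0.6004² = 2.774.
True area = apparent / (areal scale) = 90000 / 2.774 ≈ 32400 km².

32400 km²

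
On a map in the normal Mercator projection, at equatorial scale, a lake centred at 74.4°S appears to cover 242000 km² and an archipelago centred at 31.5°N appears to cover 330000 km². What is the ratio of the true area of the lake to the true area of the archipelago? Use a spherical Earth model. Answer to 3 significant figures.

On Mercator the areal scale is sec²φ, so true area = apparent × cos²φ.
True area of lake: 242000 × cos²(74.4°) = 242000 × 0.07232 = 17500 km².
True area of archipelago: 330000 × cos²(31.5°) = 330000 × 0.7270 = 239900 km².
Ratio = 17500 / 239900 ≈ 0.0729.

0.0729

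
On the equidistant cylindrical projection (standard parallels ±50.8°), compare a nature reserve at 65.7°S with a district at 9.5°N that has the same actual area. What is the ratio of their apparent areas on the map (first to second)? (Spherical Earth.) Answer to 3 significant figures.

2.40

The equidistant cylindrical projection with φ₀ = 50.8° has h = 1 (meridians true) and k = cos φ₀ / cos φ along parallels.
Areal scale at 65.7°: h·k = 1.000 × 1.536 = 1.536.
Areal scale at 9.5°: h·k = 1.000 × 0.6408 = 0.6408.
Ratio = 1.536/0.6408 ≈ 2.40.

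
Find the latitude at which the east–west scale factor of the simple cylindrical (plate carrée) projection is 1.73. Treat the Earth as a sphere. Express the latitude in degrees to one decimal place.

54.7°

Plate carrée: h = 1, k = sec φ along parallels.
sec φ = 1.73  ⇒  cos φ = 0.5780  ⇒  φ ≈ 54.7°.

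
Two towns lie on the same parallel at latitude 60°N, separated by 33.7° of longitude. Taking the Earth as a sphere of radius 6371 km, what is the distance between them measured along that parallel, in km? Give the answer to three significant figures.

Arc length along a parallel = R cos φ · Δλ (with Δλ in radians).
= 6371 × cos 60° × (33.7° × π/180) = 6371 × 0.5000 × 0.5882 ≈ 1870 km.

1870 km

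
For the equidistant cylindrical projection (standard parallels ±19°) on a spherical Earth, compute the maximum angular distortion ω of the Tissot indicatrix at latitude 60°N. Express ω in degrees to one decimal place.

35.9°

With standard parallel φ₀ = 19°, the equirectangular projection gives x = Rλ cos φ₀, y = Rφ, so h = 1 and k = cos 19° / cos φ.
At 60°: h = 1.000, k = 1.891; principal scales a = 1.891, b = 1.000.
sin(ω/2) = (a − b)/(a + b) = 0.8910/2.891 = 0.3082, so ω = 2 arcsin(0.3082) ≈ 35.9°.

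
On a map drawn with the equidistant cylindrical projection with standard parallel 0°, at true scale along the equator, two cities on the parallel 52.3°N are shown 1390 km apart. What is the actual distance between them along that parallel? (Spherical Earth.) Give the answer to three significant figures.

In the plate carrée (x = Rλ, y = Rφ), meridians are true-scale (h = 1) and parallels are stretched by k = sec φ.
Along the parallel at 52.3°, map distances are exaggerated by k = sec 52.3° = 1.635.
True distance = 1390 / 1.635 = 1390 × cos 52.3° ≈ 850 km.

850 km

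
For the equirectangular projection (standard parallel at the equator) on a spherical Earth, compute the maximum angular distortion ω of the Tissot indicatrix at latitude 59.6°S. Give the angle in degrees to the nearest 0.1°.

38.3°

For the equirectangular projection with φ₀ = 0 (plate carrée), h = 1 along meridians and k = sec φ along parallels.
At 59.6°: h = 1.000, k = 1.976; principal scales a = 1.976, b = 1.000.
sin(ω/2) = (a − b)/(a + b) = 0.9762/2.976 = 0.3280, so ω = 2 arcsin(0.3280) ≈ 38.3°.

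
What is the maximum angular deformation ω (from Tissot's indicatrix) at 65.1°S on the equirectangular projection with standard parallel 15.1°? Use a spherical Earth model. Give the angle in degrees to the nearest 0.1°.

46.2°

With standard parallel φ₀ = 15.1°, the equirectangular projection gives x = Rλ cos φ₀, y = Rφ, so h = 1 and k = cos 15.1° / cos φ.
At 65.1°: h = 1.000, k = 2.293; principal scales a = 2.293, b = 1.000.
sin(ω/2) = (a − b)/(a + b) = 1.293/3.293 = 0.3927, so ω = 2 arcsin(0.3927) ≈ 46.2°.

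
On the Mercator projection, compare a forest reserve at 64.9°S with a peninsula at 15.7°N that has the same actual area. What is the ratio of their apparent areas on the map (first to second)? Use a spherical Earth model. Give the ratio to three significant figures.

5.15

On Mercator, area is exaggerated by sec²φ = 1/cos²φ.
At 64.9°: sec²(64.9°) = 1/0.4242² = 5.557.
At 15.7°: sec²(15.7°) = 1/0.9627² = 1.079.
Ratio = 5.557/1.079 = cos²(15.7°)/cos²(64.9°) ≈ 5.15.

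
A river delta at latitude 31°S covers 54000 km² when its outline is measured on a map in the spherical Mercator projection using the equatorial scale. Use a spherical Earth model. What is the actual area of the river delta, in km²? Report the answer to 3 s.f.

The Mercator projection is conformal; its linear scale factor is the same in every direction and equals sec φ = 1/cos φ.
Areal scale = k² = sec²φ = 1/cos²(31°) = 1/0.8572² = 1.361.
True area = apparent / (areal scale) = 54000 / 1.361 ≈ 39700 km².

39700 km²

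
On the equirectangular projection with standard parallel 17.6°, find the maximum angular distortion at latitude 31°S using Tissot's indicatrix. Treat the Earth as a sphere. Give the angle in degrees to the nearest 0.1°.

In the equirectangular projection with standard parallel φ₀ = 17.6° (x = Rλ cos φ₀, y = Rφ), meridians are true-scale (h = 1) and the parallel scale is k = cos φ₀ / cos φ.
At 31°: h = 1.000, k = 1.112; principal scales a = 1.112, b = 1.000.
sin(ω/2) = (a − b)/(a + b) = 0.1120/2.112 = 0.05304, so ω = 2 arcsin(0.05304) ≈ 6.1°.

6.1°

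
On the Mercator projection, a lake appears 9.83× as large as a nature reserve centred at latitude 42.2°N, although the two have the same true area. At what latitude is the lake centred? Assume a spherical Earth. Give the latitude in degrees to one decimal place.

Mercator areal scale is sec²φ, so apparent-area ratio = sec²φ₁ / sec²φ₂ = cos²φ₂ / cos²φ₁.
cos²φ₂ / cos²φ₁ = 9.83  ⇒  cos φ₁ = cos 42.2° / √9.83 = 0.7408/3.135 = 0.2363.
φ₁ = arccos(0.2363) ≈ 76.3°.

76.3°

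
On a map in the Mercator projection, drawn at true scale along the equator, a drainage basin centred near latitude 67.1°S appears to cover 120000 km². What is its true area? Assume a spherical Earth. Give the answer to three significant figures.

Mercator is conformal, so the point scale is isotropic: h = k = sec φ = 1/cos φ.
Areal scale = k² = sec²φ = 1/cos²(67.1°) = 1/0.3891² = 6.604.
True area = apparent / (areal scale) = 120000 / 6.604 ≈ 18200 km².

18200 km²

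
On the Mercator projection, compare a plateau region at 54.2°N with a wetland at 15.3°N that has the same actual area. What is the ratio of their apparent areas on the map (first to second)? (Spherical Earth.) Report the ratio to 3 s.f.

Mercator areal scale is sec²φ.
At 54.2°: sec²(54.2°) = 1/0.5850² = 2.922.
At 15.3°: sec²(15.3°) = 1/0.9646² = 1.075.
Ratio = 2.922/1.075 = cos²(15.3°)/cos²(54.2°) ≈ 2.72.

2.72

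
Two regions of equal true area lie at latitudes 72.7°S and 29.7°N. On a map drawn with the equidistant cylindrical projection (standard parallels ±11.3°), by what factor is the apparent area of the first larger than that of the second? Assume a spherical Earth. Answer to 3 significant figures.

In the equirectangular projection with standard parallel φ₀ = 11.3° (x = Rλ cos φ₀, y = Rφ), meridians are true-scale (h = 1) and the parallel scale is k = cos φ₀ / cos φ.
Areal scale at 72.7°: h·k = 1.000 × 3.298 = 3.298.
Areal scale at 29.7°: h·k = 1.000 × 1.129 = 1.129.
Ratio = 3.298/1.129 ≈ 2.92.

2.92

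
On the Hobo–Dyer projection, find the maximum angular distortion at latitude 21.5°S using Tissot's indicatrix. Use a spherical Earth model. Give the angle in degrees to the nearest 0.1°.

The Hobo–Dyer projection is cylindrical equal-area with φ₀ = 37.5°. For cylindrical equal-area with standard parallel φ₀, h = cos φ / cos φ₀ and k = cos φ₀ / cos φ, so h·k = 1.
At 21.5°: h = 1.173, k = 0.8527; principal scales a = 1.173, b = 0.8527.
sin(ω/2) = (a − b)/(a + b) = 0.3201/2.025 = 0.1580, so ω = 2 arcsin(0.1580) ≈ 18.2°.

18.2°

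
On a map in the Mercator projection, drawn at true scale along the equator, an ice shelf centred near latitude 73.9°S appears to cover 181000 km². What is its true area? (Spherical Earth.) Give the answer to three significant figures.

13900 km²

Mercator is conformal, so the point scale is isotropic: h = k = sec φ = 1/cos φ.
Areal scale = k² = sec²φ = 1/cos²(73.9°) = 1/0.2773² = 13.00.
True area = apparent / (areal scale) = 181000 / 13.00 ≈ 13900 km².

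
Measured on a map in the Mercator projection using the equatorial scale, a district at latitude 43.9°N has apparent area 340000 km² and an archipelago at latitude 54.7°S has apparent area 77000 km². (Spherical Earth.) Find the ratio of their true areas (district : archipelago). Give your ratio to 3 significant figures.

On Mercator the areal scale is sec²φ, so true area = apparent × cos²φ.
True area of district: 340000 × cos²(43.9°) = 340000 × 0.5192 = 176500 km².
True area of archipelago: 77000 × cos²(54.7°) = 77000 × 0.3339 = 25710 km².
Ratio = 176500 / 25710 ≈ 6.87.

6.87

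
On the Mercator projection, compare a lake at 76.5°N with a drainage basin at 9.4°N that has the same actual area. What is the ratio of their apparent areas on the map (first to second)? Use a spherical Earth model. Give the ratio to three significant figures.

17.9

Mercator areal scale is sec²φ.
At 76.5°: sec²(76.5°) = 1/0.2334² = 18.35.
At 9.4°: sec²(9.4°) = 1/0.9866² = 1.027.
Ratio = 18.35/1.027 = cos²(9.4°)/cos²(76.5°) ≈ 17.9.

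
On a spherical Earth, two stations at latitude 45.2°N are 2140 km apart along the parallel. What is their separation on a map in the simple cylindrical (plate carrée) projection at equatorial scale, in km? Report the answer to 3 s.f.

3040 km

Plate carrée maps x = Rλ, y = Rφ. The meridian scale is h = 1 and the parallel scale is k = 1/cos φ = sec φ.
Along the parallel, k = sec 45.2° = 1/0.7046 = 1.419.
Map distance = 2140 × 1.419 ≈ 3040 km.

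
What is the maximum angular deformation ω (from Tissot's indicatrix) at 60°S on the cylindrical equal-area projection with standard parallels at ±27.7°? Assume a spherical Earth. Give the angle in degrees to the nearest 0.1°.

62.2°

A cylindrical equal-area projection with standard parallel φ₀ has meridian scale h = cos φ / cos φ₀ and parallel scale k = cos φ₀ / cos φ (so areas are preserved, h·k = 1).
At 60°: h = 0.5647, k = 1.771; principal scales a = 1.771, b = 0.5647.
sin(ω/2) = (a − b)/(a + b) = 1.206/2.336 = 0.5164, so ω = 2 arcsin(0.5164) ≈ 62.2°.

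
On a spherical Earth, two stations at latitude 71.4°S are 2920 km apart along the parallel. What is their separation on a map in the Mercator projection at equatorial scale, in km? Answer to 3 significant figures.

9150 km

Mercator is conformal, so the point scale is isotropic: h = k = sec φ = 1/cos φ.
Along the parallel, k = sec 71.4° = 1/0.3190 = 3.135.
Map distance = 2920 × 3.135 ≈ 9150 km.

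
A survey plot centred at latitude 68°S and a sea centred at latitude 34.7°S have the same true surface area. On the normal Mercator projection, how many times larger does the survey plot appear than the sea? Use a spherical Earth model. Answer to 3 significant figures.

4.82

On Mercator, area is exaggerated by sec²φ = 1/cos²φ.
At 68°: sec²(68°) = 1/0.3746² = 7.126.
At 34.7°: sec²(34.7°) = 1/0.8221² = 1.479.
Ratio = 7.126/1.479 = cos²(34.7°)/cos²(68°) ≈ 4.82.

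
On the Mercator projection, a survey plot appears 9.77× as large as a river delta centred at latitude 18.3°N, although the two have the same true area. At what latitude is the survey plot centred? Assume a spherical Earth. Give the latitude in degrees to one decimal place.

Mercator areal scale is sec²φ, so apparent-area ratio = sec²φ₁ / sec²φ₂ = cos²φ₂ / cos²φ₁.
cos²φ₂ / cos²φ₁ = 9.77  ⇒  cos φ₁ = cos 18.3° / √9.77 = 0.9494/3.126 = 0.3037.
φ₁ = arccos(0.3037) ≈ 72.3°.

72.3°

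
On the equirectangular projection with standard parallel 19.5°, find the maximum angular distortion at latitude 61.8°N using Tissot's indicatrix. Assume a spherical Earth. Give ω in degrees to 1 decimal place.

38.8°

In the equirectangular projection with standard parallel φ₀ = 19.5° (x = Rλ cos φ₀, y = Rφ), meridians are true-scale (h = 1) and the parallel scale is k = cos φ₀ / cos φ.
At 61.8°: h = 1.000, k = 1.995; principal scales a = 1.995, b = 1.000.
sin(ω/2) = (a − b)/(a + b) = 0.9948/2.995 = 0.3322, so ω = 2 arcsin(0.3322) ≈ 38.8°.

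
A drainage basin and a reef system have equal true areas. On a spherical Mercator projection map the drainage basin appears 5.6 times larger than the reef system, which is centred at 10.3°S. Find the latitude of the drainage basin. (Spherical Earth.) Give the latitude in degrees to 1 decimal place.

65.4°

On Mercator, (apparent₁)/(apparent₂) = sec²φ₁ / sec²φ₂ when true areas are equal.
cos²φ₂ / cos²φ₁ = 5.6  ⇒  cos φ₁ = cos 10.3° / √5.6 = 0.9839/2.366 = 0.4158.
φ₁ = arccos(0.4158) ≈ 65.4°.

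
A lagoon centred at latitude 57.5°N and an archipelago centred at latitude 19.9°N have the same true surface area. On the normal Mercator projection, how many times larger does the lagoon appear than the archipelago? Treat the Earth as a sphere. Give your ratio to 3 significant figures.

Mercator areal scale is sec²φ.
At 57.5°: sec²(57.5°) = 1/0.5373² = 3.464.
At 19.9°: sec²(19.9°) = 1/0.9403² = 1.131.
Ratio = 3.464/1.131 = cos²(19.9°)/cos²(57.5°) ≈ 3.06.

3.06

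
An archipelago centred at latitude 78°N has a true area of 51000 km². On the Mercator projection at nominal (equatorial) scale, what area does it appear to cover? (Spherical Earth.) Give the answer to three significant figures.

1180000 km²

For Mercator, h = k = sec φ (a conformal cylindrical projection has a single point scale, 1/cos φ).
Areal scale = k² = sec²φ = 1/cos²(78°) = 1/0.2079² = 23.13.
Apparent area = 51000 × 23.13 ≈ 1180000 km².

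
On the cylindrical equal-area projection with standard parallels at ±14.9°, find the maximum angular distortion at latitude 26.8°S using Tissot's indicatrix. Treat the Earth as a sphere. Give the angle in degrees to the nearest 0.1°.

9.1°

Cylindrical equal-area (φ₀ = 14.9°): h = cos φ / cos 14.9° along meridians, k = cos 14.9° / cos φ along parallels; h·k = 1.
At 26.8°: h = 0.9236, k = 1.083; principal scales a = 1.083, b = 0.9236.
sin(ω/2) = (a − b)/(a + b) = 0.1590/2.006 = 0.07926, so ω = 2 arcsin(0.07926) ≈ 9.1°.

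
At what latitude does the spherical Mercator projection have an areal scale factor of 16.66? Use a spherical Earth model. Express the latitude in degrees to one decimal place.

75.8°

Mercator areal scale is sec²φ.
sec²φ = 16.66  ⇒  cos²φ = 0.06002  ⇒  cos φ = 0.2450.
φ = arccos(0.2450) ≈ 75.8°.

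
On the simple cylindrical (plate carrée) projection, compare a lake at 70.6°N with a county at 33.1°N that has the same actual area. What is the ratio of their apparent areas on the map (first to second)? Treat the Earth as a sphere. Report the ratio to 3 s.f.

2.52

For the equirectangular projection with φ₀ = 0 (plate carrée), h = 1 along meridians and k = sec φ along parallels.
Areal scale at 70.6°: h·k = 1.000 × 3.011 = 3.011.
Areal scale at 33.1°: h·k = 1.000 × 1.194 = 1.194.
Ratio = 3.011/1.194 ≈ 2.52.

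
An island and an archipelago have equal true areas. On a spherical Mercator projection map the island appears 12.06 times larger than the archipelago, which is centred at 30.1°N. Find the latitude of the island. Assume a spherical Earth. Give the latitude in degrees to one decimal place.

75.6°

Mercator areal scale is sec²φ, so apparent-area ratio = sec²φ₁ / sec²φ₂ = cos²φ₂ / cos²φ₁.
cos²φ₂ / cos²φ₁ = 12.06  ⇒  cos φ₁ = cos 30.1° / √12.06 = 0.8652/3.473 = 0.2491.
φ₁ = arccos(0.2491) ≈ 75.6°.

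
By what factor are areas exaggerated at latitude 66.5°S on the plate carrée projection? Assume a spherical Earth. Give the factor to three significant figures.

2.51

In the plate carrée (x = Rλ, y = Rφ), meridians are true-scale (h = 1) and parallels are stretched by k = sec φ.
Areal scale = h·k = 1 × sec φ; at 66.5°, h = 1.000, k = 2.508, so h·k = 2.508.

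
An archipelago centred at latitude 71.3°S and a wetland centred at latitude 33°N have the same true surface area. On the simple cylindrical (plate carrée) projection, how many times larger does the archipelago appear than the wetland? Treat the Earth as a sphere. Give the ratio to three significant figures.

Plate carrée maps x = Rλ, y = Rφ. The meridian scale is h = 1 and the parallel scale is k = 1/cos φ = sec φ.
Areal scale at 71.3°: h·k = 1.000 × 3.119 = 3.119.
Areal scale at 33°: h·k = 1.000 × 1.192 = 1.192.
Ratio = 3.119/1.192 ≈ 2.62.

2.62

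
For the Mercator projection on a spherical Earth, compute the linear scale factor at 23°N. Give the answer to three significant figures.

1.09

Mercator is conformal, so the point scale is isotropic: h = k = sec φ = 1/cos φ.
k = 1/cos 23° = 1/0.9205 = 1.086.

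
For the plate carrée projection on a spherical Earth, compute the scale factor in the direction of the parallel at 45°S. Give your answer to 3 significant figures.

1.41

Plate carrée maps x = Rλ, y = Rφ. The meridian scale is h = 1 and the parallel scale is k = 1/cos φ = sec φ.
k = 1/cos 45° = 1/0.7071 = 1.414.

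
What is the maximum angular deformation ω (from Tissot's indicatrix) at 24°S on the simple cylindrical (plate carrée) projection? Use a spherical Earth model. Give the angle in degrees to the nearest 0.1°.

5.2°

Plate carrée maps x = Rλ, y = Rφ. The meridian scale is h = 1 and the parallel scale is k = 1/cos φ = sec φ.
At 24°: h = 1.000, k = 1.095; principal scales a = 1.095, b = 1.000.
sin(ω/2) = (a − b)/(a + b) = 0.09464/2.095 = 0.04518, so ω = 2 arcsin(0.04518) ≈ 5.2°.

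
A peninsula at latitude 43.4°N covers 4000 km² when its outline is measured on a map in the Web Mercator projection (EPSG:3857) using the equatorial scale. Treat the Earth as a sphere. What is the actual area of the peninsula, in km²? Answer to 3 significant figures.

2110 km²

Mercator is conformal, so the point scale is isotropic: h = k = sec φ = 1/cos φ.
Areal scale = k² = sec²φ = 1/cos²(43.4°) = 1/0.7266² = 1.894.
True area = apparent / (areal scale) = 4000 / 1.894 ≈ 2110 km².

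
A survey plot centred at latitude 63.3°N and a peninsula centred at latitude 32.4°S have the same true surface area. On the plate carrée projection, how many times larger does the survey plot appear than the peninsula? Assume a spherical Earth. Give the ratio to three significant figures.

1.88

Plate carrée maps x = Rλ, y = Rφ. The meridian scale is h = 1 and the parallel scale is k = 1/cos φ = sec φ.
Areal scale at 63.3°: h·k = 1.000 × 2.226 = 2.226.
Areal scale at 32.4°: h·k = 1.000 × 1.184 = 1.184.
Ratio = 2.226/1.184 ≈ 1.88.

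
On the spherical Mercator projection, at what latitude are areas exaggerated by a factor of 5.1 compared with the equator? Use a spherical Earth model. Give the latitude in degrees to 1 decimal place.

Mercator areal scale is sec²φ.
sec²φ = 5.1  ⇒  cos²φ = 0.1961  ⇒  cos φ = 0.4428.
φ = arccos(0.4428) ≈ 63.7°.

63.7°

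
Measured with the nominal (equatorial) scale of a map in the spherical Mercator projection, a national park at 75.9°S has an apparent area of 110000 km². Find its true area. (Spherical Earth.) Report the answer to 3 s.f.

For Mercator, h = k = sec φ (a conformal cylindrical projection has a single point scale, 1/cos φ).
Areal scale = k² = sec²φ = 1/cos²(75.9°) = 1/0.2436² = 16.85.
True area = apparent / (areal scale) = 110000 / 16.85 ≈ 6530 km².

6530 km²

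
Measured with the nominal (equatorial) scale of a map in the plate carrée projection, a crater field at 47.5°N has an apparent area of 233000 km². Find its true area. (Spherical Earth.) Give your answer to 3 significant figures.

In the plate carrée (x = Rλ, y = Rφ), meridians are true-scale (h = 1) and parallels are stretched by k = sec φ.
Areal scale = h·k = 1 × sec φ; at 47.5°, h = 1.000, k = 1.480, so h·k = 1.480.
True area = apparent / (areal scale) = 233000 / 1.480 ≈ 157000 km².

157000 km²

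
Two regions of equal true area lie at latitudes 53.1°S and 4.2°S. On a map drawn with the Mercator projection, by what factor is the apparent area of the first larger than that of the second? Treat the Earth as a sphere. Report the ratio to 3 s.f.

2.76

Mercator areal scale is sec²φ.
At 53.1°: sec²(53.1°) = 1/0.6004² = 2.774.
At 4.2°: sec²(4.2°) = 1/0.9973² = 1.005.
Ratio = 2.774/1.005 = cos²(4.2°)/cos²(53.1°) ≈ 2.76.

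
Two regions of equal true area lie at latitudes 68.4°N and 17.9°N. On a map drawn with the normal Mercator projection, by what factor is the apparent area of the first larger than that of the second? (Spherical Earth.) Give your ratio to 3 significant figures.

Mercator is conformal with k = sec φ, so areal scale = k² = sec²φ.
At 68.4°: sec²(68.4°) = 1/0.3681² = 7.379.
At 17.9°: sec²(17.9°) = 1/0.9516² = 1.104.
Ratio = 7.379/1.104 = cos²(17.9°)/cos²(68.4°) ≈ 6.68.

6.68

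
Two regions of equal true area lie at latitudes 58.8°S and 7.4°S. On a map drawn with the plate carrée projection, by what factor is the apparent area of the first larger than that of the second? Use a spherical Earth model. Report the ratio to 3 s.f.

1.91

For the equirectangular projection with φ₀ = 0 (plate carrée), h = 1 along meridians and k = sec φ along parallels.
Areal scale at 58.8°: h·k = 1.000 × 1.930 = 1.930.
Areal scale at 7.4°: h·k = 1.000 × 1.008 = 1.008.
Ratio = 1.930/1.008 ≈ 1.91.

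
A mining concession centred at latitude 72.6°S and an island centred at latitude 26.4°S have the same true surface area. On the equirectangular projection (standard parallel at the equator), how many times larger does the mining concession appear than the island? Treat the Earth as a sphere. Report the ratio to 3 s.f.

Plate carrée maps x = Rλ, y = Rφ. The meridian scale is h = 1 and the parallel scale is k = 1/cos φ = sec φ.
Areal scale at 72.6°: h·k = 1.000 × 3.344 = 3.344.
Areal scale at 26.4°: h·k = 1.000 × 1.116 = 1.116.
Ratio = 3.344/1.116 ≈ 3.00.

3.00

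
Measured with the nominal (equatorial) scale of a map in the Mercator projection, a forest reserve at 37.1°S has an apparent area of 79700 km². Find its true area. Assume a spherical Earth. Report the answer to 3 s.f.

50700 km²

Mercator is conformal, so the point scale is isotropic: h = k = sec φ = 1/cos φ.
Areal scale = k² = sec²φ = 1/cos²(37.1°) = 1/0.7976² = 1.572.
True area = apparent / (areal scale) = 79700 / 1.572 ≈ 50700 km².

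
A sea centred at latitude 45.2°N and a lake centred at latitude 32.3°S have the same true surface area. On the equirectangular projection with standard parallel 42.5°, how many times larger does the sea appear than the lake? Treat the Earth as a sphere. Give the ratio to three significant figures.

With standard parallel φ₀ = 42.5°, the equirectangular projection gives x = Rλ cos φ₀, y = Rφ, so h = 1 and k = cos 42.5° / cos φ.
Areal scale at 45.2°: h·k = 1.000 × 1.046 = 1.046.
Areal scale at 32.3°: h·k = 1.000 × 0.8722 = 0.8722.
Ratio = 1.046/0.8722 ≈ 1.20.

1.20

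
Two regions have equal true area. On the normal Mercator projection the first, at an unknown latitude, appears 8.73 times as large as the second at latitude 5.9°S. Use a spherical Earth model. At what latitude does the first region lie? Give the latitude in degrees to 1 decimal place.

70.3°

Mercator areal scale is sec²φ, so apparent-area ratio = sec²φ₁ / sec²φ₂ = cos²φ₂ / cos²φ₁.
cos²φ₂ / cos²φ₁ = 8.73  ⇒  cos φ₁ = cos 5.9° / √8.73 = 0.9947/2.955 = 0.3367.
φ₁ = arccos(0.3367) ≈ 70.3°.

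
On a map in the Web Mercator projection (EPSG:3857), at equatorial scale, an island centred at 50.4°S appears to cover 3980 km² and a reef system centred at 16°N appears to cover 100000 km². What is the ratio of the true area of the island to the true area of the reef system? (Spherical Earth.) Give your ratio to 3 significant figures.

On Mercator the areal scale is sec²φ, so true area = apparent × cos²φ.
True area of island: 3980 × cos²(50.4°) = 3980 × 0.4063 = 1617 km².
True area of reef system: 100000 × cos²(16°) = 100000 × 0.9240 = 92400 km².
Ratio = 1617 / 92400 ≈ 0.0175.

0.0175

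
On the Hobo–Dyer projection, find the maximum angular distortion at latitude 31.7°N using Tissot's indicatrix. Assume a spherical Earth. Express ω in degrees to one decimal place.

8.0°

Hobo–Dyer is a cylindrical equal-area projection with standard parallels at ±37.5°. For cylindrical equal-area with standard parallel φ₀, h = cos φ / cos φ₀ and k = cos φ₀ / cos φ, so h·k = 1.
At 31.7°: h = 1.072, k = 0.9325; principal scales a = 1.072, b = 0.9325.
sin(ω/2) = (a − b)/(a + b) = 0.1400/2.005 = 0.06981, so ω = 2 arcsin(0.06981) ≈ 8.0°.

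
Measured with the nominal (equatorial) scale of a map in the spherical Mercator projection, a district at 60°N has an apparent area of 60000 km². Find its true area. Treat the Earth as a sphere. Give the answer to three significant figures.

15000 km²

For Mercator, h = k = sec φ (a conformal cylindrical projection has a single point scale, 1/cos φ).
Areal scale = k² = sec²φ = 1/cos²(60°) = 1/0.5000² = 4.000.
True area = apparent / (areal scale) = 60000 / 4.000 ≈ 15000 km².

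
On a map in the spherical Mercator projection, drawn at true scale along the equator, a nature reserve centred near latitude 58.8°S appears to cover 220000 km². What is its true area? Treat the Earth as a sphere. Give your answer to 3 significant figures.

For Mercator, h = k = sec φ (a conformal cylindrical projection has a single point scale, 1/cos φ).
Areal scale = k² = sec²φ = 1/cos²(58.8°) = 1/0.5180² = 3.726.
True area = apparent / (areal scale) = 220000 / 3.726 ≈ 59000 km².

59000 km²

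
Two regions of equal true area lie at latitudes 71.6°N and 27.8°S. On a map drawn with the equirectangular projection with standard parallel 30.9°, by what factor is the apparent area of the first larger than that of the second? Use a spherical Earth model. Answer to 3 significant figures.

The equidistant cylindrical projection with φ₀ = 30.9° has h = 1 (meridians true) and k = cos φ₀ / cos φ along parallels.
Areal scale at 71.6°: h·k = 1.000 × 2.718 = 2.718.
Areal scale at 27.8°: h·k = 1.000 × 0.9700 = 0.9700.
Ratio = 2.718/0.9700 ≈ 2.80.

2.80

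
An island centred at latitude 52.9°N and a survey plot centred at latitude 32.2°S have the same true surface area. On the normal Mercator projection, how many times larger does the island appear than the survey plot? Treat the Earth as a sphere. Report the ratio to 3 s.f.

On Mercator, area is exaggerated by sec²φ = 1/cos²φ.
At 52.9°: sec²(52.9°) = 1/0.6032² = 2.748.
At 32.2°: sec²(32.2°) = 1/0.8462² = 1.397.
Ratio = 2.748/1.397 = cos²(32.2°)/cos²(52.9°) ≈ 1.97.

1.97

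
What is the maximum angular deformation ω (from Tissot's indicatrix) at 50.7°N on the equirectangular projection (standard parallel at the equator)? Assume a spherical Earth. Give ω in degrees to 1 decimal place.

Plate carrée maps x = Rλ, y = Rφ. The meridian scale is h = 1 and the parallel scale is k = 1/cos φ = sec φ.
At 50.7°: h = 1.000, k = 1.579; principal scales a = 1.579, b = 1.000.
sin(ω/2) = (a − b)/(a + b) = 0.5788/2.579 = 0.2245, so ω = 2 arcsin(0.2245) ≈ 25.9°.

25.9°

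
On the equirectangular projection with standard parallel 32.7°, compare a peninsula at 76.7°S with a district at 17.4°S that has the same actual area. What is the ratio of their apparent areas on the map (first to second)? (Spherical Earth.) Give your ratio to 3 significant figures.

4.15

In the equirectangular projection with standard parallel φ₀ = 32.7° (x = Rλ cos φ₀, y = Rφ), meridians are true-scale (h = 1) and the parallel scale is k = cos φ₀ / cos φ.
Areal scale at 76.7°: h·k = 1.000 × 3.658 = 3.658.
Areal scale at 17.4°: h·k = 1.000 × 0.8819 = 0.8819.
Ratio = 3.658/0.8819 ≈ 4.15.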